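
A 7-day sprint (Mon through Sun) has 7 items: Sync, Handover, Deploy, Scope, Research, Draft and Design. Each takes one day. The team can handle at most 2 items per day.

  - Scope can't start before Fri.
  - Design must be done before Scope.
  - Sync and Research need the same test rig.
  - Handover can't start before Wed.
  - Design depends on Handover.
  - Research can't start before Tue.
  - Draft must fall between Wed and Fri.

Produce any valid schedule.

Deploy in Mon, Research in Tue, Sync in Mon, Draft in Wed, Handover in Wed, Scope in Fri, Design in Thu

Checking: Design(Thu) before Scope(Fri); Handover(Wed) before Design(Thu); Sync(Mon) != Research(Tue); Handover=Wed in [Wed,Sun]; Research=Tue in [Tue,Sun]; Draft=Wed in [Wed,Fri]; Scope=Fri in [Fri,Sun]; max 2 per day (cap 2).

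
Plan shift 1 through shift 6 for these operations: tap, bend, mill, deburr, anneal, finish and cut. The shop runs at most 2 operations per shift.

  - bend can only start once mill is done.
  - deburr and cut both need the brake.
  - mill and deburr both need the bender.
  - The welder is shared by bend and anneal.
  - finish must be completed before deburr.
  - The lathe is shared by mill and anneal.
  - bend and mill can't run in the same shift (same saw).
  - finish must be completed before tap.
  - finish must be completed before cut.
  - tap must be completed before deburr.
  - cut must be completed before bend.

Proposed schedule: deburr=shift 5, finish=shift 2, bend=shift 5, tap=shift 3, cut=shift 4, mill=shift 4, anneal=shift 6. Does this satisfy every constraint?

The lathe is shared by mill and anneal — holds.
finish must be completed before deburr — holds.
The welder is shared by bend and anneal — holds.
tap must be completed before deburr — holds.
bend and mill can't run in the same shift (same saw) — holds.
bend can only start once mill is done — holds.
finish must be completed before cut — holds.
finish must be completed before tap — holds.
cut must be completed before bend — holds.
deburr and cut both need the brake — holds.
The shop runs at most 2 operations per shift — holds.
mill and deburr both need the bender — holds.

Yes, all constraints hold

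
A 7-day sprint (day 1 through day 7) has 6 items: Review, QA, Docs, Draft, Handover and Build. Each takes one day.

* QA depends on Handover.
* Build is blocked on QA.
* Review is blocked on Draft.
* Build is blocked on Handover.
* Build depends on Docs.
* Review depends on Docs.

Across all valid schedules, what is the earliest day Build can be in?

Precedence pushes Build to at least day 3.
Build at day 3 is achievable: QA -> day 2, Handover -> day 1, Draft -> day 1, Review -> day 2, Build -> day 3, Docs -> day 1.

day 3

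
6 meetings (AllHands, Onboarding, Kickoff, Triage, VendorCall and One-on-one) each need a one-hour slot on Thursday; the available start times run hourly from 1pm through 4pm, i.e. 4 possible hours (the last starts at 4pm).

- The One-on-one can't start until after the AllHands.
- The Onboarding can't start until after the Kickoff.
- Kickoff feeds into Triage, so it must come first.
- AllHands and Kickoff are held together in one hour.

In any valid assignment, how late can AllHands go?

3pm

Downstream work caps AllHands at 3pm.
AllHands at 3pm is achievable: Kickoff=3pm; Onboarding=4pm; AllHands=3pm; VendorCall=1pm; One-on-one=4pm; Triage=4pm.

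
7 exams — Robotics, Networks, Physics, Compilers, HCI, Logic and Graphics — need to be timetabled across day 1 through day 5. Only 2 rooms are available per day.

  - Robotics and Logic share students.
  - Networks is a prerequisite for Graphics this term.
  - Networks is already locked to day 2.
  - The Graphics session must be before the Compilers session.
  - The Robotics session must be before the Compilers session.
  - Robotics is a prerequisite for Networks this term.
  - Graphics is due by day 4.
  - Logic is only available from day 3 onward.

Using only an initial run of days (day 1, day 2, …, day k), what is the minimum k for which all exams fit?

The precedence chain requires at least 4 distinct days.
With at most 2 per day and 7 exams, at least 4 days are needed.
4 works (last occupied day: day 4): for example Compilers in day 4, Physics in day 1, HCI in day 2, Robotics in day 1, Graphics in day 3, Networks in day 2, Logic in day 3.

4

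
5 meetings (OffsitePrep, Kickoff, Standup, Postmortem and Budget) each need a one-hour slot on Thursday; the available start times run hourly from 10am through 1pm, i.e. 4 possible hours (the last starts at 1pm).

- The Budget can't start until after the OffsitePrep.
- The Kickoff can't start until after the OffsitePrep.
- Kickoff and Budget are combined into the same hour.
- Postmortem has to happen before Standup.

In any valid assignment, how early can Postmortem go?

Downstream work caps Postmortem at 12pm.
Postmortem at 10am is achievable: Standup in 11am; Kickoff in 11am; Postmortem in 10am; Budget in 11am; OffsitePrep in 10am.

10am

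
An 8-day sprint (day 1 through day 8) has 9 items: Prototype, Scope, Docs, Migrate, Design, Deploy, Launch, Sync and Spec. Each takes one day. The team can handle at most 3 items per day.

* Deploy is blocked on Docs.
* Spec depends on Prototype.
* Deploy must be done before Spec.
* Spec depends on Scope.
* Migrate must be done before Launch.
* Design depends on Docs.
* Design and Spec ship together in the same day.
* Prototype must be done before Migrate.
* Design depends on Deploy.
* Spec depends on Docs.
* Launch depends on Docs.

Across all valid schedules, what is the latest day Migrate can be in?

Precedence pushes Migrate to at least day 2; downstream work caps Migrate at day 7.
Migrate at day 7 is achievable: Prototype in day 1, Sync in day 2, Deploy in day 2, Migrate in day 7, Design in day 3, Launch in day 8, Spec in day 3, Docs in day 1, Scope in day 1.

day 7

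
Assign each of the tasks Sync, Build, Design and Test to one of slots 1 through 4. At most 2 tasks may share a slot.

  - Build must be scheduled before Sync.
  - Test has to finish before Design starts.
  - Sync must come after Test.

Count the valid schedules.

31

Splitting on Sync: it can be 2 (3), 3 (10), 4 (18). Listing each branch's schedules as (Build, Design, Test):
Sync=2: (1,2,1) (1,3,1) (1,4,1) — 3.
Sync=3: (1,2,1) (1,3,1) (1,3,2) (1,4,1) (1,4,2) (2,2,1) (2,3,1) (2,3,2) (2,4,1) (2,4,2) — 10.
Sync=4: (1,2,1) (1,3,1) (1,3,2) (1,4,1) (1,4,2) (1,4,3) (2,2,1) (2,3,1) (2,3,2) (2,4,1) (2,4,2) (2,4,3) (3,2,1) (3,3,1) (3,3,2) (3,4,1) (3,4,2) (3,4,3) — 18.
Summing: 3 + 10 + 18 = 31.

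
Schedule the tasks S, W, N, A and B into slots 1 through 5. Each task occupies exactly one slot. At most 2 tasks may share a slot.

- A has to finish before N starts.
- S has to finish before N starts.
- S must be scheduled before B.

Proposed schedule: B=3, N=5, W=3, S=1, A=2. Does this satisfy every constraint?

Yes, all constraints hold

S has to finish before N starts — holds.
A has to finish before N starts — holds.
At most 2 tasks may share a slot — holds.
S must be scheduled before B — holds.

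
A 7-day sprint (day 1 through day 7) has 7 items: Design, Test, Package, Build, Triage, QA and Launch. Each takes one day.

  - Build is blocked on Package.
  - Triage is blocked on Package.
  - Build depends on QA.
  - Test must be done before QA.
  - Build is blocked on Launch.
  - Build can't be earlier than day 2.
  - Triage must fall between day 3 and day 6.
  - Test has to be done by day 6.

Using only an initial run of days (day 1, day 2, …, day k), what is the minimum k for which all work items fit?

The precedence chain requires at least 3 distinct days.
3 works (last occupied day: day 3): for example Package -> day 1; Design -> day 1; Build -> day 3; Triage -> day 3; Test -> day 1; Launch -> day 1; QA -> day 2.

3 days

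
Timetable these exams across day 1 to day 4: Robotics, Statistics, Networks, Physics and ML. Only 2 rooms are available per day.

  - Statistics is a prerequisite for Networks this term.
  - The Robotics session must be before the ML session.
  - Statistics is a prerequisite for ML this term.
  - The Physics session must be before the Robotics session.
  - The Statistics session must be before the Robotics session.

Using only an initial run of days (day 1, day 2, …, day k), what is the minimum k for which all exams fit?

3

The precedence chain requires at least 3 distinct days.
With at most 2 per day and 5 exams, at least 3 days are needed.
3 works (last occupied day: day 3): for example Networks -> day 2, Physics -> day 1, Statistics -> day 1, ML -> day 3, Robotics -> day 2.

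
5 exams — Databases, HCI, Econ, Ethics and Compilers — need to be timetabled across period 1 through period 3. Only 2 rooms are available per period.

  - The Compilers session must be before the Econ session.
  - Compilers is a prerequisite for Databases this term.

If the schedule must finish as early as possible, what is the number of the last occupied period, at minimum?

The precedence chain requires at least 2 distinct periods.
With at most 2 per period and 5 exams, at least 3 periods are needed.
3 works (last occupied period: period 3): for example HCI -> period 1; Econ -> period 2; Ethics -> period 3; Compilers -> period 1; Databases -> period 2.

period 3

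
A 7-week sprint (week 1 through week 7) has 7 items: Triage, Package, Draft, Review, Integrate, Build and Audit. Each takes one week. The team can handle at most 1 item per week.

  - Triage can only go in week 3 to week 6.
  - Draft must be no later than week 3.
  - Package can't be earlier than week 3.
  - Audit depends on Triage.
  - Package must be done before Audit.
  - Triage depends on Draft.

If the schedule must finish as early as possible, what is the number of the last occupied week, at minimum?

The precedence chain requires at least 3 distinct weeks.
With at most 1 per week and 7 work items, at least 7 weeks are needed.
Propagating the time windows through the other constraints, Audit can't land before week 4, so the schedule must run through at least week 4.
7 works (last occupied week: week 7): for example Draft -> week 1, Integrate -> week 6, Package -> week 4, Review -> week 2, Build -> week 7, Triage -> week 3, Audit -> week 5.

7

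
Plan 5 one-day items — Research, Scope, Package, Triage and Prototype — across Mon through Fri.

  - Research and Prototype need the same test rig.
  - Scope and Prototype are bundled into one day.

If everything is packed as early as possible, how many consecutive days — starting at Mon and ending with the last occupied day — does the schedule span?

2 days

Could 1 day be enough, i.e. nothing placed later than Mon? No: Prototype can't share with Research (Mon) → nothing is left.
So 1 day is not enough.
2 works (last occupied day: Tue): for example Scope in Tue, Triage in Mon, Research in Mon, Package in Mon, Prototype in Tue.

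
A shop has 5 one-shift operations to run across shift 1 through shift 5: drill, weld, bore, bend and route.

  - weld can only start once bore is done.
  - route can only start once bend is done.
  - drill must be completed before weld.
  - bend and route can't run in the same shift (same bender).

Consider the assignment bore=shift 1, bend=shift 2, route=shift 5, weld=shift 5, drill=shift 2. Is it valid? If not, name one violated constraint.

drill must be completed before weld — holds.
weld can only start once bore is done — holds.
bend and route can't run in the same shift (same bender) — holds.
route can only start once bend is done — holds.

Yes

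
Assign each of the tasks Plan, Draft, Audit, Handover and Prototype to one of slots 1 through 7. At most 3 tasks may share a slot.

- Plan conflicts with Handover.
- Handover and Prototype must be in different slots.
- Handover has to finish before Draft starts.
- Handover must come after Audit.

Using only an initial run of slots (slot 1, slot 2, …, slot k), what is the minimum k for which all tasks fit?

The precedence chain requires at least 3 distinct slots.
With at most 3 per slot and 5 tasks, at least 2 slots are needed.
3 works (last occupied slot: 3): for example Plan in 1, Prototype in 1, Handover in 2, Audit in 1, Draft in 3.

3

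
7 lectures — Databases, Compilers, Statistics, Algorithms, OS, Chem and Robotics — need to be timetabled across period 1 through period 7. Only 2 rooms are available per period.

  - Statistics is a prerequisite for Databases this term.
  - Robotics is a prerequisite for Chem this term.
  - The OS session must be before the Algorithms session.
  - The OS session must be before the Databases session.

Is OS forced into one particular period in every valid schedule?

OS can be period 1 (e.g. Chem in period 4; Robotics in period 3; Statistics in period 1; Algorithms in period 2; Databases in period 2; OS in period 1; Compilers in period 3) or period 2 (e.g. Databases=period 3; Statistics=period 1; Algorithms=period 3; Compilers=period 4; Robotics=period 1; Chem=period 2; OS=period 2).

No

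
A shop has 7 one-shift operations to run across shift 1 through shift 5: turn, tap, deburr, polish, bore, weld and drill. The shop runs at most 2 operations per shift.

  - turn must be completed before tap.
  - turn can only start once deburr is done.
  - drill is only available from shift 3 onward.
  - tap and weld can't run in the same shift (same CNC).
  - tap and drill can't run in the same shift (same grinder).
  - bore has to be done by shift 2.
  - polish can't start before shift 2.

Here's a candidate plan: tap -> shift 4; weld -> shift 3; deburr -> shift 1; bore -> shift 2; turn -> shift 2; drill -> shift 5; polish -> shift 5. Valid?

The shop runs at most 2 operations per shift — holds.
drill is only available from shift 3 onward — holds.
tap and drill can't run in the same shift (same grinder) — holds.
bore has to be done by shift 2 — holds.
turn must be completed before tap — holds.
polish can't start before shift 2 — holds.
tap and weld can't run in the same shift (same CNC) — holds.
turn can only start once deburr is done — holds.

Yes, all constraints hold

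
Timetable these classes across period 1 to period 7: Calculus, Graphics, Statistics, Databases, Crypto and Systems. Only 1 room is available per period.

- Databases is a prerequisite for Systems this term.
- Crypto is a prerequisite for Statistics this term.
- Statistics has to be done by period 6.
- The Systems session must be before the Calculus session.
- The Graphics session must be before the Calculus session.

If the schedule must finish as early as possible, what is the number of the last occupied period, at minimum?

period 6

The precedence chain requires at least 3 distinct periods.
With at most 1 per period and 6 classes, at least 6 periods are needed.
6 works (last occupied period: period 6): for example Crypto -> period 5, Databases -> period 1, Statistics -> period 6, Systems -> period 2, Graphics -> period 3, Calculus -> period 4.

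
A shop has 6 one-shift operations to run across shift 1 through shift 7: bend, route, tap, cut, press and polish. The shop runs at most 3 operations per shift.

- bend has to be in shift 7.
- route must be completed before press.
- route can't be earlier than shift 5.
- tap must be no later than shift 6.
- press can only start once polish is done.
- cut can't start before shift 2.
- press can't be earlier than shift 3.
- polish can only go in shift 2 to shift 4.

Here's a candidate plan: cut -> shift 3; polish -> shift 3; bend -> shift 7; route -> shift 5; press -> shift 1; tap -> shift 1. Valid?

press can only start once polish is done — violated.
cut can't start before shift 2 — holds.
press can't be earlier than shift 3 — violated.
tap must be no later than shift 6 — holds.
route must be completed before press — violated.
bend has to be in shift 7 — holds.
polish can only go in shift 2 to shift 4 — holds.
The shop runs at most 3 operations per shift — holds.
route can't be earlier than shift 5 — holds.

Invalid. press can't be earlier than shift 3.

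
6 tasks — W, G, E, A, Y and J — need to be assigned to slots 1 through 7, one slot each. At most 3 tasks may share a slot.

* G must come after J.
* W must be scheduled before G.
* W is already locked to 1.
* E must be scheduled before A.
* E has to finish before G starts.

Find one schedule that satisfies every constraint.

J in 1; E in 1; G in 2; W in 1; A in 2; Y in 2

Checking: E(1) before A(2); E(1) before G(2); W(1) before G(2); J(1) before G(2); W=1 in [1,1]; max 3 per slot (cap 3).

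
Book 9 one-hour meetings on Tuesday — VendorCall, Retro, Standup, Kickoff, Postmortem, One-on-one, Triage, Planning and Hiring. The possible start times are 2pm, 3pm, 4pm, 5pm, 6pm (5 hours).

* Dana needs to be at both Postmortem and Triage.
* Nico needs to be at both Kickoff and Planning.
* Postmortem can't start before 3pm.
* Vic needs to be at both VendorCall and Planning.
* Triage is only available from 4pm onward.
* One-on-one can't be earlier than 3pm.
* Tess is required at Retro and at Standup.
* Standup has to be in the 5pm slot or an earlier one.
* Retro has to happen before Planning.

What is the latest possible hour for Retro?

Downstream work caps Retro at 5pm.
Retro at 5pm is achievable: Triage in 4pm, VendorCall in 2pm, Retro in 5pm, Standup in 2pm, Postmortem in 3pm, One-on-one in 3pm, Planning in 6pm, Kickoff in 2pm, Hiring in 2pm.

5pm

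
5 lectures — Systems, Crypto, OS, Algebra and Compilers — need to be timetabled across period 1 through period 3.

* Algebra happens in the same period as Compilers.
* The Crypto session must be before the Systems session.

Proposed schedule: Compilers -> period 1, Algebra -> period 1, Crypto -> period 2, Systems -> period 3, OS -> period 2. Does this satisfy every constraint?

Valid

The Crypto session must be before the Systems session — holds.
Algebra happens in the same period as Compilers — holds.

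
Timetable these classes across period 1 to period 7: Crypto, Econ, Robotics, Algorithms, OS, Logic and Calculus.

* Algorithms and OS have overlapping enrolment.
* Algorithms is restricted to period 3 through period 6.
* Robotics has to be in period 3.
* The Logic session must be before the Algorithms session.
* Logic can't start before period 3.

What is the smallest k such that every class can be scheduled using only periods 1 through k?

4 periods

The precedence chain requires at least 2 distinct periods.
Propagating the time windows through the other constraints, Algorithms can't land before period 4, so the schedule must run through at least period 4.
4 works (last occupied period: period 4): for example Crypto=period 1; OS=period 1; Logic=period 3; Robotics=period 3; Calculus=period 1; Algorithms=period 4; Econ=period 1.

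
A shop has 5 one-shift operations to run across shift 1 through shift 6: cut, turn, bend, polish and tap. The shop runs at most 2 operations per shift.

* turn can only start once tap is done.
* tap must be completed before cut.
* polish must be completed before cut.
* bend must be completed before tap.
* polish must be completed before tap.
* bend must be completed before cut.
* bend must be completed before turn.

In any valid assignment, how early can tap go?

shift 2

Precedence pushes tap to at least shift 2; downstream work caps tap at shift 5.
tap at shift 2 is achievable: bend in shift 1; turn in shift 3; tap in shift 2; cut in shift 3; polish in shift 1.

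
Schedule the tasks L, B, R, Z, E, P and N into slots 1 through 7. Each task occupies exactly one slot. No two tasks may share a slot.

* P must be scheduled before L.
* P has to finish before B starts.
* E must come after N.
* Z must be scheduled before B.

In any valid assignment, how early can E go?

Precedence pushes E to at least 2.
E at 2 is achievable: R=7; Z=4; B=5; N=1; L=6; P=3; E=2.

2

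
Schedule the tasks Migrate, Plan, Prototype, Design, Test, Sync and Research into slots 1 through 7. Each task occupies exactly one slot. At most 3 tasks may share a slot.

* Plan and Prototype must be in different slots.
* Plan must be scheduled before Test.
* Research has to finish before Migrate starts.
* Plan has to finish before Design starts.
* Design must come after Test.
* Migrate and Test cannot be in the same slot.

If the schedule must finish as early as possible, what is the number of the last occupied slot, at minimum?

The precedence chain requires at least 3 distinct slots.
With at most 3 per slot and 7 tasks, at least 3 slots are needed.
3 works (last occupied slot: 3): for example Plan in 1; Sync in 1; Prototype in 2; Test in 2; Migrate in 3; Design in 3; Research in 1.

3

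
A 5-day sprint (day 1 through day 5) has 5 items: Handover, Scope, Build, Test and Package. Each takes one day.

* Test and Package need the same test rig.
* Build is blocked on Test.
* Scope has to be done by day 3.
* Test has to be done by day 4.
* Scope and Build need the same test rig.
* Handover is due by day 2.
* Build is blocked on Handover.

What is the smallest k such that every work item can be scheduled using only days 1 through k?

The precedence chain requires at least 2 distinct days.
2 works (last occupied day: day 2): for example Package=day 2; Handover=day 1; Build=day 2; Scope=day 1; Test=day 1.

2 days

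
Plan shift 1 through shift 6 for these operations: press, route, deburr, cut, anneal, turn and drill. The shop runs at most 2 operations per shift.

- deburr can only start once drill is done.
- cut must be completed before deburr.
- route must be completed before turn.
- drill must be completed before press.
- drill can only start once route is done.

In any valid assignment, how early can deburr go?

shift 3

Precedence pushes deburr to at least shift 3.
deburr at shift 3 is achievable: drill -> shift 2; press -> shift 3; cut -> shift 1; turn -> shift 2; route -> shift 1; anneal -> shift 4; deburr -> shift 3.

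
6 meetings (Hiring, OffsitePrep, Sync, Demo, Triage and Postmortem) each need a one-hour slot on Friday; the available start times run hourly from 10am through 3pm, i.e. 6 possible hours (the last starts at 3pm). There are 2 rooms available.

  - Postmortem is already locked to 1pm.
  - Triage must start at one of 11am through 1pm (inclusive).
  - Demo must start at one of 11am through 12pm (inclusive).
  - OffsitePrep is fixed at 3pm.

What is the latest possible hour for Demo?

Demo is available from 11am; Demo's own window allows nothing later than 12pm.
Demo at 12pm is achievable: OffsitePrep -> 3pm, Postmortem -> 1pm, Hiring -> 10am, Sync -> 10am, Demo -> 12pm, Triage -> 11am.

12pm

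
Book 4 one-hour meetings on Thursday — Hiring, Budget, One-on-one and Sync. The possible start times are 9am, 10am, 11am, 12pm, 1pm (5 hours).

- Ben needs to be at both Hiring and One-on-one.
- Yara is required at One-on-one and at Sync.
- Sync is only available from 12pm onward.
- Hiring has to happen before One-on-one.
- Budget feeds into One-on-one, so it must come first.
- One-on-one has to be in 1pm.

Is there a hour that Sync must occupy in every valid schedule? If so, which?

12pm

Sync's window is 12pm–1pm.
One-on-one is fixed at 1pm, and Sync can't share a hour with One-on-one.
So Sync must be 12pm.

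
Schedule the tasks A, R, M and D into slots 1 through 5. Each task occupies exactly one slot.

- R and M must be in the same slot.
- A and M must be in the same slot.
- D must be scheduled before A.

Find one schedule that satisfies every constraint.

M -> 2, D -> 1, R -> 2, A -> 2

Checking: D(1) before A(2); A = M = 2; R = M = 2.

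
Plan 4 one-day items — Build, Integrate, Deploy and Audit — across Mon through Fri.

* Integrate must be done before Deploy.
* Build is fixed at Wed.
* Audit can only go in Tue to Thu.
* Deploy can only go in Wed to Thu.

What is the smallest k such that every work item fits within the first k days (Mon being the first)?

3 days

The precedence chain requires at least 2 distinct days.
Build can't be placed before Wed — that is day 3 counting from Mon — so the schedule must run through at least 3 days.
3 works (last occupied day: Wed): for example Audit in Tue, Integrate in Mon, Deploy in Wed, Build in Wed.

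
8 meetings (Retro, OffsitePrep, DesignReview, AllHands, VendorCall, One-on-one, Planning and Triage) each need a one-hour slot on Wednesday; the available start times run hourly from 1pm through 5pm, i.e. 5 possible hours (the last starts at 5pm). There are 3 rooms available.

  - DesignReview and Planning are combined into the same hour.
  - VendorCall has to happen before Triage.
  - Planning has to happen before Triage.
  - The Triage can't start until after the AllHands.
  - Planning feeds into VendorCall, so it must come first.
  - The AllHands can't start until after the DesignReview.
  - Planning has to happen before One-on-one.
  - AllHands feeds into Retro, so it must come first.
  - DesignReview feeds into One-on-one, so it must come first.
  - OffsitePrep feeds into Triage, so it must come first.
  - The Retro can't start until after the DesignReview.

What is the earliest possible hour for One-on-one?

Precedence pushes One-on-one to at least 2pm.
One-on-one at 2pm is achievable: Planning in 1pm, DesignReview in 1pm, AllHands in 2pm, One-on-one in 2pm, OffsitePrep in 1pm, VendorCall in 2pm, Retro in 3pm, Triage in 3pm.

2pm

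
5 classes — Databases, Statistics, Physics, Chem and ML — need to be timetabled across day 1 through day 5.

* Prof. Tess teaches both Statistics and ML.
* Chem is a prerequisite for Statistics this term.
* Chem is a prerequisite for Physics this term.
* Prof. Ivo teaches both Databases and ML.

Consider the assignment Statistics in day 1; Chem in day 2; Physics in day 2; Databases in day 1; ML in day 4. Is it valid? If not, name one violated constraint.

No — it violates: Chem is a prerequisite for Statistics this term

Chem is a prerequisite for Physics this term — violated.
Prof. Tess teaches both Statistics and ML — holds.
Chem is a prerequisite for Statistics this term — violated.
Prof. Ivo teaches both Databases and ML — holds.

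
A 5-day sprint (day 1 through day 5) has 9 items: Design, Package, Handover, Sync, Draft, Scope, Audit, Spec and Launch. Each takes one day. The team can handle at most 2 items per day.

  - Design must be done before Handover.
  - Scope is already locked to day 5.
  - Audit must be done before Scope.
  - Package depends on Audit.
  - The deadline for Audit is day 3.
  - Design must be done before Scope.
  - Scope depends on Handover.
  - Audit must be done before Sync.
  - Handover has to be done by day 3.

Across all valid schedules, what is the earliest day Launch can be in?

Launch at day 1 is achievable: Spec in day 4; Draft in day 4; Handover in day 3; Design in day 2; Sync in day 3; Scope in day 5; Audit in day 1; Launch in day 1; Package in day 2.

day 1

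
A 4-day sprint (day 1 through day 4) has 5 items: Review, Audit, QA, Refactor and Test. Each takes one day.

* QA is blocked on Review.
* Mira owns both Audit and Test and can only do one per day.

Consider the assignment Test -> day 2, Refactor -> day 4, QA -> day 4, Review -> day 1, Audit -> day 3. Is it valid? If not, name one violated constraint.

Yes

QA is blocked on Review — holds.
Mira owns both Audit and Test and can only do one per day — holds.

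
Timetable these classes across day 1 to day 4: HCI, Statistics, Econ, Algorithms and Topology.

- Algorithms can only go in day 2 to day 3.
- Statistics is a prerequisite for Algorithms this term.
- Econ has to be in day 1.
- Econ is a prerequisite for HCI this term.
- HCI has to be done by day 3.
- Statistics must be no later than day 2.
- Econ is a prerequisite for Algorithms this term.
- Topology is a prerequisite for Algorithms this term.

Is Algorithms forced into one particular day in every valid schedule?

Algorithms can be day 2 (e.g. HCI=day 2, Topology=day 1, Statistics=day 1, Algorithms=day 2, Econ=day 1) or day 3 (e.g. Algorithms -> day 3; Econ -> day 1; Statistics -> day 1; HCI -> day 2; Topology -> day 1).

No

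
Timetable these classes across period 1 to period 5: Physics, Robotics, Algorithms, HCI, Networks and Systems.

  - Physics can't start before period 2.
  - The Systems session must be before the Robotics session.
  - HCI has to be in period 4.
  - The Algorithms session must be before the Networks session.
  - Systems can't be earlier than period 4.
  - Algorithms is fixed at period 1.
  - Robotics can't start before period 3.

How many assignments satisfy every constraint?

16

Splitting on Physics: it can be period 2 (4), period 3 (4), period 4 (4), period 5 (4). Listing each branch's schedules as (Robotics, Algorithms, HCI, Networks, Systems) by period number:
Physics=period 2: (5,1,4,2,4) (5,1,4,3,4) (5,1,4,4,4) (5,1,4,5,4) — 4.
Physics=period 3: (5,1,4,2,4) (5,1,4,3,4) (5,1,4,4,4) (5,1,4,5,4) — 4.
Physics=period 4: (5,1,4,2,4) (5,1,4,3,4) (5,1,4,4,4) (5,1,4,5,4) — 4.
Physics=period 5: (5,1,4,2,4) (5,1,4,3,4) (5,1,4,4,4) (5,1,4,5,4) — 4.
Summing: 4 + 4 + 4 + 4 = 16.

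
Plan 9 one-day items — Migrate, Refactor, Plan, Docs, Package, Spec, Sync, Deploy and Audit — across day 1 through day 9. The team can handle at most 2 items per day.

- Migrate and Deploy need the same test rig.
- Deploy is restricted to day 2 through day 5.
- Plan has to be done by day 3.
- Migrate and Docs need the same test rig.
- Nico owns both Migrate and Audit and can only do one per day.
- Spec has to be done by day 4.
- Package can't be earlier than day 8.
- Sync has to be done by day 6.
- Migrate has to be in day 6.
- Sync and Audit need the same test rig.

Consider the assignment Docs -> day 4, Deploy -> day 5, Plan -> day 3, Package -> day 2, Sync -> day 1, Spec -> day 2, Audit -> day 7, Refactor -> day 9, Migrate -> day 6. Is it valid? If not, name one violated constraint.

Deploy is restricted to day 2 through day 5 — holds.
Sync has to be done by day 6 — holds.
Plan has to be done by day 3 — holds.
Package can't be earlier than day 8 — violated.
The team can handle at most 2 items per day — holds.
Spec has to be done by day 4 — holds.
Migrate and Docs need the same test rig — holds.
Migrate has to be in day 6 — holds.
Migrate and Deploy need the same test rig — holds.
Sync and Audit need the same test rig — holds.
Nico owns both Migrate and Audit and can only do one per day — holds.

No — it violates: Package can't be earlier than day 8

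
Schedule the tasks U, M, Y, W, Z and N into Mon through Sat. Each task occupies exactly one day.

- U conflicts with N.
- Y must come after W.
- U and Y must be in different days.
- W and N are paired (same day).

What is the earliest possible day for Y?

Precedence pushes Y to at least Tue.
Y at Tue is achievable: U -> Wed, Z -> Mon, Y -> Tue, N -> Mon, W -> Mon, M -> Mon.

Tue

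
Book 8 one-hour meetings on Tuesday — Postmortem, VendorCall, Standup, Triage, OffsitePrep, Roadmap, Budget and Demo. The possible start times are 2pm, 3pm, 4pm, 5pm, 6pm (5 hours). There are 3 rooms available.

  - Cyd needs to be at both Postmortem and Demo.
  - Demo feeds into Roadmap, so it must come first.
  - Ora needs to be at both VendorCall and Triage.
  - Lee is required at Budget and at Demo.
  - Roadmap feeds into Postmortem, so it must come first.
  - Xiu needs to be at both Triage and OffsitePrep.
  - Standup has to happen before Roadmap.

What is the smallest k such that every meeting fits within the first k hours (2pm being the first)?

The precedence chain requires at least 3 distinct hours.
With at most 3 per hour and 8 meetings, at least 3 hours are needed.
3 works (last occupied hour: 4pm): for example Roadmap=3pm; Postmortem=4pm; Standup=2pm; Budget=3pm; Demo=2pm; Triage=3pm; OffsitePrep=4pm; VendorCall=2pm.

3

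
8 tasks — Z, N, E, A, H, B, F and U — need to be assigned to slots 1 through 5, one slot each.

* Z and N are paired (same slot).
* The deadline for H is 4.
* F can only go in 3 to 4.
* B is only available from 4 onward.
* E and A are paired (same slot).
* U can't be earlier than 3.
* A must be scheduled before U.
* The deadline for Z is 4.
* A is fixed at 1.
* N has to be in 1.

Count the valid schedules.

Splitting on H: it can be 1 (12), 2 (12), 3 (12), 4 (12). Listing each branch's schedules as (Z, N, E, A, B, F, U):
H=1: (1,1,1,1,4,3,3) (1,1,1,1,4,3,4) (1,1,1,1,4,3,5) (1,1,1,1,4,4,3) (1,1,1,1,4,4,4) (1,1,1,1,4,4,5) (1,1,1,1,5,3,3) (1,1,1,1,5,3,4) (1,1,1,1,5,3,5) (1,1,1,1,5,4,3) (1,1,1,1,5,4,4) (1,1,1,1,5,4,5) — 12.
H=2: (1,1,1,1,4,3,3) (1,1,1,1,4,3,4) (1,1,1,1,4,3,5) (1,1,1,1,4,4,3) (1,1,1,1,4,4,4) (1,1,1,1,4,4,5) (1,1,1,1,5,3,3) (1,1,1,1,5,3,4) (1,1,1,1,5,3,5) (1,1,1,1,5,4,3) (1,1,1,1,5,4,4) (1,1,1,1,5,4,5) — 12.
H=3: (1,1,1,1,4,3,3) (1,1,1,1,4,3,4) (1,1,1,1,4,3,5) (1,1,1,1,4,4,3) (1,1,1,1,4,4,4) (1,1,1,1,4,4,5) (1,1,1,1,5,3,3) (1,1,1,1,5,3,4) (1,1,1,1,5,3,5) (1,1,1,1,5,4,3) (1,1,1,1,5,4,4) (1,1,1,1,5,4,5) — 12.
H=4: (1,1,1,1,4,3,3) (1,1,1,1,4,3,4) (1,1,1,1,4,3,5) (1,1,1,1,4,4,3) (1,1,1,1,4,4,4) (1,1,1,1,4,4,5) (1,1,1,1,5,3,3) (1,1,1,1,5,3,4) (1,1,1,1,5,3,5) (1,1,1,1,5,4,3) (1,1,1,1,5,4,4) (1,1,1,1,5,4,5) — 12.
Summing: 12 + 12 + 12 + 12 = 48.

48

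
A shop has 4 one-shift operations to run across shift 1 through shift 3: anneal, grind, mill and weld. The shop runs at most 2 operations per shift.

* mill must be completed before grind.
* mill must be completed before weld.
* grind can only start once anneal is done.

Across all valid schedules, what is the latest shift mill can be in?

shift 2

Downstream work caps mill at shift 2.
mill at shift 2 is achievable: anneal -> shift 1, weld -> shift 3, mill -> shift 2, grind -> shift 3.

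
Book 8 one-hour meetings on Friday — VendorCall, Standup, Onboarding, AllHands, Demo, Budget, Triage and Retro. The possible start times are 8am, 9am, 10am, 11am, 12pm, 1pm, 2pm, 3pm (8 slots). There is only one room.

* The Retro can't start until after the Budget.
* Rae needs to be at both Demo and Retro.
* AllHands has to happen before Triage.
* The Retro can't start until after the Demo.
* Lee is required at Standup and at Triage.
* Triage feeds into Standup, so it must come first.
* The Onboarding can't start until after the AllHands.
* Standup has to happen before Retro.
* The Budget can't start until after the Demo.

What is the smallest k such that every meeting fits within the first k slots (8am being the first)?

The precedence chain requires at least 4 distinct slots.
With at most 1 per slot and 8 meetings, at least 8 slots are needed.
8 works (last occupied slot: 3pm): for example VendorCall -> 3pm, Budget -> 12pm, AllHands -> 8am, Onboarding -> 2pm, Triage -> 9am, Demo -> 11am, Retro -> 1pm, Standup -> 10am.

8 slots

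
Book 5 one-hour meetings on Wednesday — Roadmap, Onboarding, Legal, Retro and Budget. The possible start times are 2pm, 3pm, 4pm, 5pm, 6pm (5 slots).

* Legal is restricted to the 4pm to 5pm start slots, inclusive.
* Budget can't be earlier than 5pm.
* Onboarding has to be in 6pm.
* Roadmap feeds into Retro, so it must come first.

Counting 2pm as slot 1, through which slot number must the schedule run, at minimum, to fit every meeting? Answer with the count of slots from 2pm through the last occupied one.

The precedence chain requires at least 2 distinct slots.
Onboarding can't be placed before 6pm — that is slot 5 counting from 2pm — so the schedule must run through at least 5 slots.
5 works (last occupied slot: 6pm): for example Onboarding -> 6pm; Legal -> 4pm; Roadmap -> 2pm; Budget -> 5pm; Retro -> 3pm.

5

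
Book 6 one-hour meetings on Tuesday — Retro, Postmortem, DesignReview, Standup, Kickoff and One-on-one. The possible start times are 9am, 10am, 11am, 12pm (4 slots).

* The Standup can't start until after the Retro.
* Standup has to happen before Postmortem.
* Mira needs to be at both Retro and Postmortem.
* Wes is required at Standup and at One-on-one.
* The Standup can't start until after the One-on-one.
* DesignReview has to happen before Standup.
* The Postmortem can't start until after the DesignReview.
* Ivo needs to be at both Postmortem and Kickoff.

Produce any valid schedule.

Postmortem in 11am, One-on-one in 9am, Retro in 9am, Kickoff in 9am, DesignReview in 9am, Standup in 10am

Checking: DesignReview(9am) before Postmortem(11am); Retro(9am) before Standup(10am); DesignReview(9am) before Standup(10am); One-on-one(9am) before Standup(10am); Standup(10am) before Postmortem(11am); Standup(10am) != One-on-one(9am); Postmortem(11am) != Kickoff(9am); Retro(9am) != Postmortem(11am).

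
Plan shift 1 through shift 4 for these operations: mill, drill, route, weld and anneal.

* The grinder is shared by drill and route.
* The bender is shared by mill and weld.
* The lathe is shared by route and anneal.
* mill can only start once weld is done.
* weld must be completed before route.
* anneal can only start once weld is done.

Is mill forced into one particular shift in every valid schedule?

No

mill can be shift 2 (e.g. weld in shift 1, mill in shift 2, anneal in shift 3, route in shift 2, drill in shift 1) or shift 3 (e.g. weld -> shift 1, drill -> shift 1, route -> shift 2, mill -> shift 3, anneal -> shift 3).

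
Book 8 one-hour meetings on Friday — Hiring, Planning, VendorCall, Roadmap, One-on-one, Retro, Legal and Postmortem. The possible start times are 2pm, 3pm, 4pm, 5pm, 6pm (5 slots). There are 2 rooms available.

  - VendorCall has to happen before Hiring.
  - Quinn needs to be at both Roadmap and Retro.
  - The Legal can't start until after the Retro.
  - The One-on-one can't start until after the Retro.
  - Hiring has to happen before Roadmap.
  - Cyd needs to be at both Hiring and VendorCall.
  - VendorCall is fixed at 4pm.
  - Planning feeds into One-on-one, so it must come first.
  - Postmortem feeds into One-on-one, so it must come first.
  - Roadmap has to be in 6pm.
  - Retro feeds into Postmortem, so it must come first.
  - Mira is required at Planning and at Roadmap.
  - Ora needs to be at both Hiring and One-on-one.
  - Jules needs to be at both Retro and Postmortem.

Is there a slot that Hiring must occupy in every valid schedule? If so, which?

5pm

VendorCall is fixed at 4pm and must come before Hiring, so Hiring is at least 5pm.
Roadmap is fixed at 6pm and must come after Hiring, so Hiring is at most 5pm.
So Hiring must be 5pm.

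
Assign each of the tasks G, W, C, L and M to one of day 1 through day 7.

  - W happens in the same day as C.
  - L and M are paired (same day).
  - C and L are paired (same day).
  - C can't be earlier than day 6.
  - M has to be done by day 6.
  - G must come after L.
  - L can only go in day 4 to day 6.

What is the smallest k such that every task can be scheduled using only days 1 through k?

7 days

The precedence chain requires at least 2 distinct days.
Propagating the time windows through the other constraints, G can't land before day 7, so the schedule must run through at least day 7.
7 works (last occupied day: day 7): for example C -> day 6; L -> day 6; G -> day 7; M -> day 6; W -> day 6.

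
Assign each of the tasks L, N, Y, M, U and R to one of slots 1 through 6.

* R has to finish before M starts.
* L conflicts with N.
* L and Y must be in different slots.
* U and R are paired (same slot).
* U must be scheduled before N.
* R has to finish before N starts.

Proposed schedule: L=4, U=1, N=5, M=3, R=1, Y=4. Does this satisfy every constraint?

U and R are paired (same slot) — holds.
R has to finish before M starts — holds.
L and Y must be in different slots — violated.
U must be scheduled before N — holds.
L conflicts with N — holds.
R has to finish before N starts — holds.

No. L and Y must be in different slots is not satisfied.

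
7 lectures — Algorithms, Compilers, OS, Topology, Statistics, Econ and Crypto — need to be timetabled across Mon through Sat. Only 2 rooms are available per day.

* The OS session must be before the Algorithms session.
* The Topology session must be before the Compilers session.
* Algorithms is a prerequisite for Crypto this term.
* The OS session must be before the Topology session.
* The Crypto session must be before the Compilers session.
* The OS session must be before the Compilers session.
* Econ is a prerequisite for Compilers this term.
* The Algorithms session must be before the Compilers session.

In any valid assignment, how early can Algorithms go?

Tue

Precedence pushes Algorithms to at least Tue; downstream work caps Algorithms at Thu.
Algorithms at Tue is achievable: Topology -> Tue, Econ -> Mon, Compilers -> Thu, Crypto -> Wed, OS -> Mon, Algorithms -> Tue, Statistics -> Wed.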